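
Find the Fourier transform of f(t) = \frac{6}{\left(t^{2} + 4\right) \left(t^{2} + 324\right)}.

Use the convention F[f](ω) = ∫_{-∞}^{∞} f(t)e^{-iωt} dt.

F(ω) = \frac{\pi \left(9 e^{16 \left|{\omega}\right|} - 1\right) e^{- 18 \left|{\omega}\right|}}{960}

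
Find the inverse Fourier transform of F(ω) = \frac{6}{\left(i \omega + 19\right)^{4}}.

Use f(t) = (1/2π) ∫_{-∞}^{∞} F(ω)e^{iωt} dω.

f(t) = t^{3} e^{- 19 t} u\left(t\right)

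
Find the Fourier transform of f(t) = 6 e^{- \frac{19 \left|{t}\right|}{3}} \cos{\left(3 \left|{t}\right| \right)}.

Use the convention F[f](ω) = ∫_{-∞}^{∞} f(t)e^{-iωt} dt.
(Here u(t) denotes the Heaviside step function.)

F(ω) = \frac{684 \left(9 \omega^{2} + 442\right)}{81 \omega^{4} + 5040 \omega^{2} + 195364}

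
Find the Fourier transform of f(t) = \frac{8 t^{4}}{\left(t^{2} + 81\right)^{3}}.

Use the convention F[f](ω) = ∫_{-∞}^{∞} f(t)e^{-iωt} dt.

F(ω) = \frac{\pi \left(27 \omega^{2} - 15 \left|{\omega}\right| + 1\right) e^{- 9 \left|{\omega}\right|}}{3}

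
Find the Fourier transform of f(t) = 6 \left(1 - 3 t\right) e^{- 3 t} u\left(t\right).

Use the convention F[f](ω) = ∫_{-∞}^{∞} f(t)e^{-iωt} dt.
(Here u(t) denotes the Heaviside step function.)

F(ω) = \frac{6 i \omega}{- \omega^{2} + 6 i \omega + 9}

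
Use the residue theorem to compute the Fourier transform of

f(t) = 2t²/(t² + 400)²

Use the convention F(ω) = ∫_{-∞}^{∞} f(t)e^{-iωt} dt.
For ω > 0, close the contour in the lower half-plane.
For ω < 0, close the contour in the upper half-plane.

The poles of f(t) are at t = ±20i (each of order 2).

Let g(z) = f(z)e^{-iωz}; for large |z| the factor e^{-iωz} decays in the lower half-plane when ω > 0 and in the upper half-plane when ω < 0.

Case ω > 0 (lower half-plane, clockwise contour ⇒ F(ω) = -2πi·ΣRes):
  Res_{z = - 20 i} g(z) = \frac{i \left(1 - 20 \omega\right) e^{- 20 \omega}}{40} (pole of order 2)
  F(ω) = -2πi·ΣRes = \frac{\pi \left(1 - 20 \omega\right) e^{- 20 \omega}}{20}

Case ω < 0 (upper half-plane, counterclockwise contour ⇒ F(ω) = +2πi·ΣRes):
  Res_{z = 20 i} g(z) = \frac{i \left(- 20 \omega - 1\right) e^{20 \omega}}{40} (pole of order 2)
  F(ω) = 2πi·ΣRes = \frac{\pi \left(20 \omega + 1\right) e^{20 \omega}}{20}

Both cases combine into a single formula in |ω|:

F(ω) = \frac{\pi \left(1 - 20 \left|{\omega}\right|\right) e^{- 20 \left|{\omega}\right|}}{20}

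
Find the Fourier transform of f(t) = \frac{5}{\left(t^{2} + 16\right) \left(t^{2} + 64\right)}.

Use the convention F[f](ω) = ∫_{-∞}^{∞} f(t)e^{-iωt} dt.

F(ω) = \frac{5 \pi \left(2 e^{4 \left|{\omega}\right|} - 1\right) e^{- 8 \left|{\omega}\right|}}{384}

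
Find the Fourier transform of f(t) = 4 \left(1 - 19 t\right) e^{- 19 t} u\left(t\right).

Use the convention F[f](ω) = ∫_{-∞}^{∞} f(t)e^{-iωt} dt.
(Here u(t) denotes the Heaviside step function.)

F(ω) = \frac{4 i \omega}{- \omega^{2} + 38 i \omega + 361}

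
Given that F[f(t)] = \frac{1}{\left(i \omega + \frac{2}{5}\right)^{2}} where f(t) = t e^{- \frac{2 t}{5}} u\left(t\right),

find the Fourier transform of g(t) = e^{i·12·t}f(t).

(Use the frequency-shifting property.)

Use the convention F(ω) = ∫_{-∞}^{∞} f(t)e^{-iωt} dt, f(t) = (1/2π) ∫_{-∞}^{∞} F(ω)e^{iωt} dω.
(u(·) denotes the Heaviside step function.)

F[g](ω) = \frac{25}{\left(5 i \left(\omega - 12\right) + 2\right)^{2}}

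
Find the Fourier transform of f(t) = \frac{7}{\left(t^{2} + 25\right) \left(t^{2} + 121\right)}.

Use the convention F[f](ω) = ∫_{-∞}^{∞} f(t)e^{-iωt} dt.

F(ω) = \frac{7 \pi \left(11 e^{6 \left|{\omega}\right|} - 5\right) e^{- 11 \left|{\omega}\right|}}{5280}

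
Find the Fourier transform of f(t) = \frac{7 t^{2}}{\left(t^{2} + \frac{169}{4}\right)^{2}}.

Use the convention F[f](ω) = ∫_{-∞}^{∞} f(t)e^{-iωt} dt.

F(ω) = \frac{7 \pi \left(2 - 13 \left|{\omega}\right|\right) e^{- \frac{13 \left|{\omega}\right|}{2}}}{26}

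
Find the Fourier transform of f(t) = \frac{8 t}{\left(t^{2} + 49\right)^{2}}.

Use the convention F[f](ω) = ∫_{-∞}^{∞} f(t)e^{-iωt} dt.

F(ω) = - \frac{4 i \pi \omega e^{- 7 \left|{\omega}\right|}}{7}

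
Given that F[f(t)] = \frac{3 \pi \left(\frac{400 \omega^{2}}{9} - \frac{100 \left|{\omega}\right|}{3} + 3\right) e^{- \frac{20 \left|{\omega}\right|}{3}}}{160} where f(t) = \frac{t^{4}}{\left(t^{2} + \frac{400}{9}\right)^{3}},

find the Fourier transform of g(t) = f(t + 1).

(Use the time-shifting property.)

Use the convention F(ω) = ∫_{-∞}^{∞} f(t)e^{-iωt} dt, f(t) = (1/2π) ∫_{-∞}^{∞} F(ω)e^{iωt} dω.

F[g](ω) = \frac{\pi \left(400 \omega^{2} - 300 \left|{\omega}\right| + 27\right) e^{i \omega - \frac{20 \left|{\omega}\right|}{3}}}{480}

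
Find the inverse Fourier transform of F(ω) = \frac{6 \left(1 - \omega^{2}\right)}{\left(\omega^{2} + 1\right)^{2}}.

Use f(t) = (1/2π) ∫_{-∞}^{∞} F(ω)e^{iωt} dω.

f(t) = 3 e^{- \left|{t}\right|} \left|{t}\right|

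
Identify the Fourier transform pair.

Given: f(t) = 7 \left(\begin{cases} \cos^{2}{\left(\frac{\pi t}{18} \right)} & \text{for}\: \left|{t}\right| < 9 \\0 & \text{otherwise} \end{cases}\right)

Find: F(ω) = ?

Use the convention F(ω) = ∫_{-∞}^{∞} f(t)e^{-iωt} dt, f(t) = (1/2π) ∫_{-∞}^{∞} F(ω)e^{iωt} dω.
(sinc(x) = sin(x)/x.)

F(ω) = - \frac{63 \pi^{2} \operatorname{sinc}{\left(9 \omega \right)}}{81 \omega^{2} - \pi^{2}}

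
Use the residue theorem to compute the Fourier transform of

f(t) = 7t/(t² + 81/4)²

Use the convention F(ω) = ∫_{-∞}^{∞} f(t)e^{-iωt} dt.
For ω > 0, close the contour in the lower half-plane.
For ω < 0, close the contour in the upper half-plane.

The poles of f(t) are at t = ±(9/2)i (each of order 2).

Let g(z) = f(z)e^{-iωz}; for large |z| the factor e^{-iωz} decays in the lower half-plane when ω > 0 and in the upper half-plane when ω < 0.

Case ω > 0 (lower half-plane, clockwise contour ⇒ F(ω) = -2πi·ΣRes):
  Res_{z = - \frac{9 i}{2}} g(z) = \frac{7 \omega e^{- \frac{9 \omega}{2}}}{18} (pole of order 2)
  F(ω) = -2πi·ΣRes = - \frac{7 i \pi \omega e^{- \frac{9 \omega}{2}}}{9}

Case ω < 0 (upper half-plane, counterclockwise contour ⇒ F(ω) = +2πi·ΣRes):
  Res_{z = \frac{9 i}{2}} g(z) = - \frac{7 \omega e^{\frac{9 \omega}{2}}}{18} (pole of order 2)
  F(ω) = 2πi·ΣRes = - \frac{7 i \pi \omega e^{\frac{9 \omega}{2}}}{9}

Both cases combine into a single formula in |ω|:

F(ω) = - \frac{7 i \pi \omega e^{- \frac{9 \left|{\omega}\right|}{2}}}{9}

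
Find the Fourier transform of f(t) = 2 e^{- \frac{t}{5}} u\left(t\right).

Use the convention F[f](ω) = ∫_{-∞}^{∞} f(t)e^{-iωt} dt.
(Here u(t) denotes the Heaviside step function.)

F(ω) = \frac{10}{5 i \omega + 1}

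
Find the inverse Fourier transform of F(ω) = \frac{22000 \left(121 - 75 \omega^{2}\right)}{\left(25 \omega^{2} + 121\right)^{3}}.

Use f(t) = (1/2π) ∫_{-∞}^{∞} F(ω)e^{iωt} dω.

f(t) = 4 t^{2} e^{- \frac{11 \left|{t}\right|}{5}}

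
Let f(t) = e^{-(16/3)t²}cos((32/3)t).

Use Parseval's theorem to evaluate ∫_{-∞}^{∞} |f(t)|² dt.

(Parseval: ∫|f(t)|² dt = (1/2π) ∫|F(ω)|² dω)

∫|f(t)|² dt = \frac{\sqrt{6} \sqrt{\pi} \left(1 + e^{\frac{32}{3}}\right)}{16 e^{\frac{32}{3}}}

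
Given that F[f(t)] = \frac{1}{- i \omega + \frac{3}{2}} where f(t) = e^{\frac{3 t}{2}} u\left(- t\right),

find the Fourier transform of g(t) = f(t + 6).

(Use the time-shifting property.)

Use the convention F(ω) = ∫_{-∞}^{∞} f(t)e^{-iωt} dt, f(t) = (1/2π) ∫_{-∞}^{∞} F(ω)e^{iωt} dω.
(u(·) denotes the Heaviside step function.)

F[g](ω) = - \frac{2 e^{6 i \omega}}{2 i \omega - 3}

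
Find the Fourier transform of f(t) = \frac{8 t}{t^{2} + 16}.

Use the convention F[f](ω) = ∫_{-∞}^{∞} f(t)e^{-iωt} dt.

F(ω) = - 8 i \pi e^{- 4 \left|{\omega}\right|} \operatorname{sign}{\left(\omega \right)}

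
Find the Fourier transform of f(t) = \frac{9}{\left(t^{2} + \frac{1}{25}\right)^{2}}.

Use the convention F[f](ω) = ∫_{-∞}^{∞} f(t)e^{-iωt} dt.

F(ω) = \frac{225 \pi \left(\left|{\omega}\right| + 5\right) e^{- \frac{\left|{\omega}\right|}{5}}}{2}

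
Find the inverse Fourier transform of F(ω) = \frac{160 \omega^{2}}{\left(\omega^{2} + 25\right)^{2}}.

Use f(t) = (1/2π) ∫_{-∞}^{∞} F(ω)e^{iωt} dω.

f(t) = 8 \left(1 - 5 \left|{t}\right|\right) e^{- 5 \left|{t}\right|}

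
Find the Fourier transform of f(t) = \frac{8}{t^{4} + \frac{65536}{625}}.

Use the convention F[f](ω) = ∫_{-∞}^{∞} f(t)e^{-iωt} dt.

F(ω) = \frac{125 \pi e^{- \frac{8 \sqrt{2} \left|{\omega}\right|}{5}} \sin{\left(\frac{8 \sqrt{2} \left|{\omega}\right|}{5} + \frac{\pi}{4} \right)}}{512}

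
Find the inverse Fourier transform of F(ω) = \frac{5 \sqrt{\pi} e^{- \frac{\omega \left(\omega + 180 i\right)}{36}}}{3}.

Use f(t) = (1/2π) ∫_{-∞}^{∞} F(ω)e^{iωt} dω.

f(t) = 5 e^{- 9 \left(t - 5\right)^{2}}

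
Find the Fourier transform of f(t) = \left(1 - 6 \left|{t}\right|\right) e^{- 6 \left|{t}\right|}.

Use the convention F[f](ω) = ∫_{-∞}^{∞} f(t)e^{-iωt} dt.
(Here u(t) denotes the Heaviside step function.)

F(ω) = \frac{24 \omega^{2}}{\left(\omega^{2} + 36\right)^{2}}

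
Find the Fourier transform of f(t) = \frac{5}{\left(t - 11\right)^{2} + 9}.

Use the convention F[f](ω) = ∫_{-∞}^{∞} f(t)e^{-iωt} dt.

F(ω) = \frac{5 \pi e^{- 11 i \omega - 3 \left|{\omega}\right|}}{3}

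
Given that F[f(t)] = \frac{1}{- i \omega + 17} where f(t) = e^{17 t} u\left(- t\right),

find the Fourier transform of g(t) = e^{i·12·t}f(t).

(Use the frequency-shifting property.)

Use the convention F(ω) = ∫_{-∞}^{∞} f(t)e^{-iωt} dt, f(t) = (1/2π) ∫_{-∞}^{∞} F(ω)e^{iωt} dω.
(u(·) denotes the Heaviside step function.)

F[g](ω) = \frac{i}{\omega - 12 + 17 i}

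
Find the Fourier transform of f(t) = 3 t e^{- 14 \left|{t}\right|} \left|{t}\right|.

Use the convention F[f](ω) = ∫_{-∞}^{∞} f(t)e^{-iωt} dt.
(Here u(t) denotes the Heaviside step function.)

F(ω) = \frac{12 i \omega \left(\omega^{2} - 588\right)}{\left(\omega^{2} + 196\right)^{3}}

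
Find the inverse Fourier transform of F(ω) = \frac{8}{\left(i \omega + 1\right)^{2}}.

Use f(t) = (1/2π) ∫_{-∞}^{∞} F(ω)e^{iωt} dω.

f(t) = 8 t e^{- t} u\left(t\right)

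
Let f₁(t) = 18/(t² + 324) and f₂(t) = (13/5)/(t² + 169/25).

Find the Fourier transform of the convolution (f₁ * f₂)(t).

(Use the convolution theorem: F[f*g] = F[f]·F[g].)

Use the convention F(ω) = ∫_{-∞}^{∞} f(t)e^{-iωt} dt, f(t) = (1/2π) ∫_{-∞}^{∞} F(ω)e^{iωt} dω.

F[f₁*f₂](ω) = \pi^{2} e^{- \frac{103 \left|{\omega}\right|}{5}}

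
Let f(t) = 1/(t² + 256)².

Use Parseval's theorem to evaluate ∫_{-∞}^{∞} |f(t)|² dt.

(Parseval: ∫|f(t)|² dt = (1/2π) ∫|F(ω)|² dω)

∫|f(t)|² dt = \frac{5 \pi}{4294967296}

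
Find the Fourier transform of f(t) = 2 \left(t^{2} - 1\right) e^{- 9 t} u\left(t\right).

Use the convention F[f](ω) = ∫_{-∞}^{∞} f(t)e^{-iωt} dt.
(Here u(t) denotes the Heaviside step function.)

F(ω) = \frac{2 \left(2 i \omega - \left(i \omega + 9\right)^{3} + 18\right)}{\left(i \omega + 9\right)^{4}}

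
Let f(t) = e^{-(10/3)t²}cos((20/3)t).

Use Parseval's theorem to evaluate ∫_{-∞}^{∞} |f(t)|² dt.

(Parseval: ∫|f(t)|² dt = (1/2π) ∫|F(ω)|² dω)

∫|f(t)|² dt = \frac{\sqrt{15} \sqrt{\pi} \left(1 + e^{\frac{20}{3}}\right)}{20 e^{\frac{20}{3}}}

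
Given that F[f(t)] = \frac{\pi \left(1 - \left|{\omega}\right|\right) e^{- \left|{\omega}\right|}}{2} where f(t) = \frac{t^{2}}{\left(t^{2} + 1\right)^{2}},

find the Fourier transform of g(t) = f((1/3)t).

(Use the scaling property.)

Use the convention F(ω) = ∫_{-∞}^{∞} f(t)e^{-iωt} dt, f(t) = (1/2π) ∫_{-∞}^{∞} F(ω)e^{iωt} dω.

F[g](ω) = \frac{3 \pi \left(1 - 3 \left|{\omega}\right|\right) e^{- 3 \left|{\omega}\right|}}{2}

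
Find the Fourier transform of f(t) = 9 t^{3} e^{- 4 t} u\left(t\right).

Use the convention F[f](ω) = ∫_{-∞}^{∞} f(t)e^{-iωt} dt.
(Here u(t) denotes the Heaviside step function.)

F(ω) = \frac{54}{\left(i \omega + 4\right)^{4}}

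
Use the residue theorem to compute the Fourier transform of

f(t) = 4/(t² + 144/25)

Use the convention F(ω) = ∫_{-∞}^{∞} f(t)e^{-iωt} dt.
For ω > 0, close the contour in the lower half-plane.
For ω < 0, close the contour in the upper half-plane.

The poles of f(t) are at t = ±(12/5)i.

Let g(z) = f(z)e^{-iωz}; for large |z| the factor e^{-iωz} decays in the lower half-plane when ω > 0 and in the upper half-plane when ω < 0.

Case ω > 0 (lower half-plane, clockwise contour ⇒ F(ω) = -2πi·ΣRes):
  Res_{z = - \frac{12 i}{5}} g(z) = \frac{5 i e^{- \frac{12 \omega}{5}}}{6}
  F(ω) = -2πi·ΣRes = \frac{5 \pi e^{- \frac{12 \omega}{5}}}{3}

Case ω < 0 (upper half-plane, counterclockwise contour ⇒ F(ω) = +2πi·ΣRes):
  Res_{z = \frac{12 i}{5}} g(z) = - \frac{5 i e^{\frac{12 \omega}{5}}}{6}
  F(ω) = 2πi·ΣRes = \frac{5 \pi e^{\frac{12 \omega}{5}}}{3}

Both cases combine into a single formula in |ω|:

F(ω) = \frac{5 \pi e^{- \frac{12 \left|{\omega}\right|}{5}}}{3}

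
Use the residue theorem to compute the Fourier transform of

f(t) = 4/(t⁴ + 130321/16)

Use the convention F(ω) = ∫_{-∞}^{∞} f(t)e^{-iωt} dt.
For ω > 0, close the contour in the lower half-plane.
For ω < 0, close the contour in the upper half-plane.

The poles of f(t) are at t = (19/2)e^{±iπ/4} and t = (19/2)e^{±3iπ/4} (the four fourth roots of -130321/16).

Let g(z) = f(z)e^{-iωz}; for large |z| the factor e^{-iωz} decays in the lower half-plane when ω > 0 and in the upper half-plane when ω < 0.

Case ω > 0 (lower half-plane, clockwise contour ⇒ F(ω) = -2πi·ΣRes):
  Res_{z = - \frac{19 \sqrt{2}}{4} - \frac{19 \sqrt{2} i}{4}} g(z) = \frac{4 \sqrt{2} \left(1 + i\right) e^{\frac{19 \sqrt{2} \omega \left(-1 + i\right)}{4}}}{6859}
  Res_{z = \frac{19 \sqrt{2}}{4} - \frac{19 \sqrt{2} i}{4}} g(z) = \frac{4 \sqrt{2} \left(-1 + i\right) e^{- \frac{19 \sqrt{2} \omega \left(1 + i\right)}{4}}}{6859}
  F(ω) = -2πi·ΣRes = \frac{8 \sqrt{2} \pi \left(\left(1 - i\right) e^{\frac{19 \sqrt{2} i \omega}{2}} + 1 + i\right) e^{- \frac{19 \sqrt{2} \omega \left(1 + i\right)}{4}}}{6859} = \frac{32 \pi e^{- \frac{19 \sqrt{2} \omega}{4}} \sin{\left(\frac{19 \sqrt{2} \omega}{4} + \frac{\pi}{4} \right)}}{6859}

Case ω < 0 (upper half-plane, counterclockwise contour ⇒ F(ω) = +2πi·ΣRes):
  Res_{z = \frac{19 \sqrt{2}}{4} + \frac{19 \sqrt{2} i}{4}} g(z) = - \frac{4 \sqrt{2} \left(1 + i\right) e^{\frac{19 \sqrt{2} \omega \left(1 - i\right)}{4}}}{6859}
  Res_{z = - \frac{19 \sqrt{2}}{4} + \frac{19 \sqrt{2} i}{4}} g(z) = \frac{4 \sqrt{2} \left(1 - i\right) e^{\frac{19 \sqrt{2} \omega \left(1 + i\right)}{4}}}{6859}
  F(ω) = 2πi·ΣRes = - \frac{8 \sqrt{2} i \pi \left(\left(1 + i\right) e^{\frac{19 \sqrt{2} \omega \left(1 - i\right)}{4}} - \left(1 - i\right) e^{\frac{19 \sqrt{2} \omega \left(1 + i\right)}{4}}\right)}{6859} = \frac{32 \pi e^{\frac{19 \sqrt{2} \omega}{4}} \cos{\left(\frac{19 \sqrt{2} \omega}{4} + \frac{\pi}{4} \right)}}{6859}

Both cases combine into a single formula in |ω|:

F(ω) = \frac{32 \pi e^{- \frac{19 \sqrt{2} \left|{\omega}\right|}{4}} \sin{\left(\frac{19 \sqrt{2} \left|{\omega}\right|}{4} + \frac{\pi}{4} \right)}}{6859}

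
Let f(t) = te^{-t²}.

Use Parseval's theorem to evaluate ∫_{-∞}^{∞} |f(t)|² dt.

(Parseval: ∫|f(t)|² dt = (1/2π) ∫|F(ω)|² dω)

∫|f(t)|² dt = \frac{\sqrt{2} \sqrt{\pi}}{8}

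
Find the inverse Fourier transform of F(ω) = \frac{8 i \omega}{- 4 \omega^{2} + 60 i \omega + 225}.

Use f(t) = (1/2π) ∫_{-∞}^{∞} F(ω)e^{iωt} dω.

f(t) = 2 \left(1 - \frac{15 t}{2}\right) e^{- \frac{15 t}{2}} u\left(t\right)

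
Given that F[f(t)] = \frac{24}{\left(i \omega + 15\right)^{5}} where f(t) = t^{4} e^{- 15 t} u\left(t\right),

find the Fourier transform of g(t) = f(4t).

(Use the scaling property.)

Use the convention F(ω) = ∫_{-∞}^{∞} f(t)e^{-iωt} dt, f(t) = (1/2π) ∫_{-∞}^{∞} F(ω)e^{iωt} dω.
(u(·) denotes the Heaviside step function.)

F[g](ω) = \frac{6144}{\left(i \omega + 60\right)^{5}}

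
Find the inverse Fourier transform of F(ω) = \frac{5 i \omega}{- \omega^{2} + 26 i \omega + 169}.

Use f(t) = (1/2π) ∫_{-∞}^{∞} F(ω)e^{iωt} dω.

f(t) = 5 \left(1 - 13 t\right) e^{- 13 t} u\left(t\right)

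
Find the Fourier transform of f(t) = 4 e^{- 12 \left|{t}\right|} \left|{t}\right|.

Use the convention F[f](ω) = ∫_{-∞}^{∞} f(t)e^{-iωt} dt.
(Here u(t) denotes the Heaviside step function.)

F(ω) = \frac{8 \left(144 - \omega^{2}\right)}{\left(\omega^{2} + 144\right)^{2}}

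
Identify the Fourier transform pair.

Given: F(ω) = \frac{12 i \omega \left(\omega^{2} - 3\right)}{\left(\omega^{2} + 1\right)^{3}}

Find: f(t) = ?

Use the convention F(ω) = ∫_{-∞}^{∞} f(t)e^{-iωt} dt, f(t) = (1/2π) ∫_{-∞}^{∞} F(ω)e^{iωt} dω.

f(t) = 3 t e^{- \left|{t}\right|} \left|{t}\right|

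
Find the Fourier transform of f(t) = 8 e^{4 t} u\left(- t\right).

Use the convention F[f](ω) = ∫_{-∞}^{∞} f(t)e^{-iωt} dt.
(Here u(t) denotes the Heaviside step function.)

F(ω) = - \frac{8}{i \omega - 4}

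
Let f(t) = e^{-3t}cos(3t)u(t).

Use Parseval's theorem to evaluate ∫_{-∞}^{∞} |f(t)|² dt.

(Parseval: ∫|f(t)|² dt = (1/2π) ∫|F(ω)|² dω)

∫|f(t)|² dt = \frac{1}{8}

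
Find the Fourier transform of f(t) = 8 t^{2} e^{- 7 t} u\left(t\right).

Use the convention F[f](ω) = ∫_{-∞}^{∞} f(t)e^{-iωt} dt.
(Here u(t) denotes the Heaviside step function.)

F(ω) = \frac{16}{\left(i \omega + 7\right)^{3}}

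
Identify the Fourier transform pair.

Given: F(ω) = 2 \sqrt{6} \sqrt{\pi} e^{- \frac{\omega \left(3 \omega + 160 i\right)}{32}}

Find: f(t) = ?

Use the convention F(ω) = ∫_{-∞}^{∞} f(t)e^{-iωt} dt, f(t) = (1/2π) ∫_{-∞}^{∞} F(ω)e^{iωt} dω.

f(t) = 8 e^{- \frac{8 \left(t - 5\right)^{2}}{3}}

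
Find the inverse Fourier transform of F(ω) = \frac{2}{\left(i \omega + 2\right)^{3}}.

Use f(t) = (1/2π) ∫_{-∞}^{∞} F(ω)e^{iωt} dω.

f(t) = t^{2} e^{- 2 t} u\left(t\right)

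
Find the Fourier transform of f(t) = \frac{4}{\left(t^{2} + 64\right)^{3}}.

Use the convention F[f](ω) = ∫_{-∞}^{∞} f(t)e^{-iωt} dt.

F(ω) = \frac{\pi \left(64 \omega^{2} + 24 \left|{\omega}\right| + 3\right) e^{- 8 \left|{\omega}\right|}}{65536}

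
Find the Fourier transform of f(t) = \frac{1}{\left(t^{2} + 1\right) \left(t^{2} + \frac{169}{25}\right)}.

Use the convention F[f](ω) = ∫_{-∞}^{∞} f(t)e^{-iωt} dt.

F(ω) = \frac{25 \pi e^{- \left|{\omega}\right|}}{144} - \frac{125 \pi e^{- \frac{13 \left|{\omega}\right|}{5}}}{1872}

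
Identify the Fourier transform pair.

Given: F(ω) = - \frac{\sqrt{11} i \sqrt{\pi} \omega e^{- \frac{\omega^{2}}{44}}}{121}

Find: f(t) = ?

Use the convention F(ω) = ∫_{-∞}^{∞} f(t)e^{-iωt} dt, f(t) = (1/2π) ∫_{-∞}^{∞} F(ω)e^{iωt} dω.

f(t) = 2 t e^{- 11 t^{2}}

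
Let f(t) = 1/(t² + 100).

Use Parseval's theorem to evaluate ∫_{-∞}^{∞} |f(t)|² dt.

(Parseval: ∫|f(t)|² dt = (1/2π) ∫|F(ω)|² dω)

∫|f(t)|² dt = \frac{\pi}{2000}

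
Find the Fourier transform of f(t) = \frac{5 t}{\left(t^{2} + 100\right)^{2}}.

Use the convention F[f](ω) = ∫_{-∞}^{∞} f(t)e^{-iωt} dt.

F(ω) = - \frac{i \pi \omega e^{- 10 \left|{\omega}\right|}}{4}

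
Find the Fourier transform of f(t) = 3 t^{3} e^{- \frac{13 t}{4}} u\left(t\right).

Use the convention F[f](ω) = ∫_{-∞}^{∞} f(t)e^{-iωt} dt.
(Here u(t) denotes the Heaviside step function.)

F(ω) = \frac{4608}{\left(4 i \omega + 13\right)^{4}}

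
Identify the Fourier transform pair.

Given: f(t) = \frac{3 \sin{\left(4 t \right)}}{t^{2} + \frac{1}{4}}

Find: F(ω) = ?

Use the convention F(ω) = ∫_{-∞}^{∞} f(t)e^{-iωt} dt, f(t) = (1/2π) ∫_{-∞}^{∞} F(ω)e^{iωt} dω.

F(ω) = 3 i \pi e^{- \frac{\left|{\omega + 4}\right|}{2}} - 3 i \pi e^{- \frac{\left|{\omega - 4}\right|}{2}}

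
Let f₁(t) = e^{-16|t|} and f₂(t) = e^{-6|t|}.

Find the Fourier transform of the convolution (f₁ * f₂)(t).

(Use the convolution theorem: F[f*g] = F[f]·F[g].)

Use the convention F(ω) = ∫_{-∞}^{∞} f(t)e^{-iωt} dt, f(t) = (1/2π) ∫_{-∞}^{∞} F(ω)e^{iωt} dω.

F[f₁*f₂](ω) = \frac{384}{\left(\omega^{2} + 36\right) \left(\omega^{2} + 256\right)}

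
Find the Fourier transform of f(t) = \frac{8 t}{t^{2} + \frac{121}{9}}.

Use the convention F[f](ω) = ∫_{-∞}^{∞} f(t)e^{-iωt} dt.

F(ω) = - 8 i \pi e^{- \frac{11 \left|{\omega}\right|}{3}} \operatorname{sign}{\left(\omega \right)}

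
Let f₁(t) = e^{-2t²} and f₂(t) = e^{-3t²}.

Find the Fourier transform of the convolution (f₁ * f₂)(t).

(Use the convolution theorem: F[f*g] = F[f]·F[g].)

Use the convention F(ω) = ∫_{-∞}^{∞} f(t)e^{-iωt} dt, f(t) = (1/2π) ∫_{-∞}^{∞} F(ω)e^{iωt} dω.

F[f₁*f₂](ω) = \frac{\sqrt{6} \pi e^{- \frac{5 \omega^{2}}{24}}}{6}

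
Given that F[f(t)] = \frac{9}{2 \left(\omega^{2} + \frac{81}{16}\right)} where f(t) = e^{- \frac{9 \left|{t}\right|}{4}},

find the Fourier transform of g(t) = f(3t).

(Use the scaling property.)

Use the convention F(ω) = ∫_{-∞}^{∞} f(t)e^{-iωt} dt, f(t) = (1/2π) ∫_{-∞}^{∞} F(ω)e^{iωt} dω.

F[g](ω) = \frac{216}{16 \omega^{2} + 729}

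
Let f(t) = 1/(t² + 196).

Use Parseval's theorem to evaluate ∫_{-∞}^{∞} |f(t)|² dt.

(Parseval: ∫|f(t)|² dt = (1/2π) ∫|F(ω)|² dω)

∫|f(t)|² dt = \frac{\pi}{5488}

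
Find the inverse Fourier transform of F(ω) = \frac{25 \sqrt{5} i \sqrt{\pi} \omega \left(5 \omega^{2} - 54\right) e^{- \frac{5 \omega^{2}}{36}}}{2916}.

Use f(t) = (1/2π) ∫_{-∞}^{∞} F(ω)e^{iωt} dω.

f(t) = 6 t^{3} e^{- \frac{9 t^{2}}{5}}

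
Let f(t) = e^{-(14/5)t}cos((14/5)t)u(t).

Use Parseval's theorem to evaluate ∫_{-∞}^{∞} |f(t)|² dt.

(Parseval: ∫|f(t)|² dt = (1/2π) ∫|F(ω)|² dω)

∫|f(t)|² dt = \frac{15}{112}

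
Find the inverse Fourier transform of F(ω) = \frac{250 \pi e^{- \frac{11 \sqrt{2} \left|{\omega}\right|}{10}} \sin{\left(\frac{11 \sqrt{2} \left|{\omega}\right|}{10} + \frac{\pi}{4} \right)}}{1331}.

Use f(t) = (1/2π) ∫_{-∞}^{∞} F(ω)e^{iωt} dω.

f(t) = \frac{2}{t^{4} + \frac{14641}{625}}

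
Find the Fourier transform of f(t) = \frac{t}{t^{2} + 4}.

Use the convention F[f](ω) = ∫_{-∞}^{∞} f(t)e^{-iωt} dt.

F(ω) = - i \pi e^{- 2 \left|{\omega}\right|} \operatorname{sign}{\left(\omega \right)}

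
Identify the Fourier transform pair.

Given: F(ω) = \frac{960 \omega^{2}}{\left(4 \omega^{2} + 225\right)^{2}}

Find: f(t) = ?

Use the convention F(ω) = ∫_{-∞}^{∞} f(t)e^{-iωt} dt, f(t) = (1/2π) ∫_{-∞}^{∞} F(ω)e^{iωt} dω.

f(t) = 2 \left(1 - \frac{15 \left|{t}\right|}{2}\right) e^{- \frac{15 \left|{t}\right|}{2}}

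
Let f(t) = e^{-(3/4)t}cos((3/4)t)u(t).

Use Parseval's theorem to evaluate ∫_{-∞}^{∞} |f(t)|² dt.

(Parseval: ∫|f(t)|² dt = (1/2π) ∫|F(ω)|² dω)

∫|f(t)|² dt = \frac{1}{2}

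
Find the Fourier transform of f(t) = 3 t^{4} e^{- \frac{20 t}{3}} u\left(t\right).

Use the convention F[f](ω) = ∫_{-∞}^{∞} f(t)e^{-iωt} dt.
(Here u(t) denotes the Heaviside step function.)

F(ω) = \frac{17496}{\left(3 i \omega + 20\right)^{5}}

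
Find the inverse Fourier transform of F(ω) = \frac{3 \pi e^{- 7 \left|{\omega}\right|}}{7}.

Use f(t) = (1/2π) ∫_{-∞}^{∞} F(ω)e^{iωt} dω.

f(t) = \frac{3}{t^{2} + 49}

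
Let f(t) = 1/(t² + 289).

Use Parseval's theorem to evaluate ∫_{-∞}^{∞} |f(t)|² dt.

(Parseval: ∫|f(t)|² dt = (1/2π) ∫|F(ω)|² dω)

∫|f(t)|² dt = \frac{\pi}{9826}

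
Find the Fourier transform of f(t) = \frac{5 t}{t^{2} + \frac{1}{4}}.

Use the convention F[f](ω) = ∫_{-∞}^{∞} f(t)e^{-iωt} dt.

F(ω) = - 5 i \pi e^{- \frac{\left|{\omega}\right|}{2}} \operatorname{sign}{\left(\omega \right)}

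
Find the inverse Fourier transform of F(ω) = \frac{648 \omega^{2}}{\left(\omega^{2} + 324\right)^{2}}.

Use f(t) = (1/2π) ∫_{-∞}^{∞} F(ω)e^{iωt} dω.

f(t) = 9 \left(1 - 18 \left|{t}\right|\right) e^{- 18 \left|{t}\right|}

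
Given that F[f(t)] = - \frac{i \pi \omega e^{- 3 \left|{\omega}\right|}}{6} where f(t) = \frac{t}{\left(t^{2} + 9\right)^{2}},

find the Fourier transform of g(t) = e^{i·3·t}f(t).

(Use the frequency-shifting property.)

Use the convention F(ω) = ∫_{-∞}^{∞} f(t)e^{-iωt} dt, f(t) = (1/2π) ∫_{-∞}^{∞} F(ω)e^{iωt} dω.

F[g](ω) = \frac{i \pi \left(3 - \omega\right) e^{- 3 \left|{\omega - 3}\right|}}{6}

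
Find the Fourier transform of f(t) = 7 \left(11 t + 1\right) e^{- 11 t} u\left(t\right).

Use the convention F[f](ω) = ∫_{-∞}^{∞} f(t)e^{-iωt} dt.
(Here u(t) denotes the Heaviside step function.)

F(ω) = \frac{7 \left(- i \omega - 22\right)}{\omega^{2} - 22 i \omega - 121}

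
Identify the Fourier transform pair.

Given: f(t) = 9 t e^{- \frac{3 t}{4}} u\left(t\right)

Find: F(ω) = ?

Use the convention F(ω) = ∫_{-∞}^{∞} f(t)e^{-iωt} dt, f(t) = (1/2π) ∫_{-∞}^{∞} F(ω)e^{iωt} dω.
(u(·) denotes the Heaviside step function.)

F(ω) = \frac{144}{\left(4 i \omega + 3\right)^{2}}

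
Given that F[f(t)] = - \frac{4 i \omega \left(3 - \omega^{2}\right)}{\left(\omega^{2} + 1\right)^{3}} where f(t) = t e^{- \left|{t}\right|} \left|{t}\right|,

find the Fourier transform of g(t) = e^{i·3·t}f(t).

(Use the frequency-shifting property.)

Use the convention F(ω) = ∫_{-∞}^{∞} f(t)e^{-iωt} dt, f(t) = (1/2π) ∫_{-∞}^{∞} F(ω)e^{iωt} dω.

F[g](ω) = \frac{4 i \left(\omega - 3\right) \left(\left(\omega - 3\right)^{2} - 3\right)}{\left(\left(\omega - 3\right)^{2} + 1\right)^{3}}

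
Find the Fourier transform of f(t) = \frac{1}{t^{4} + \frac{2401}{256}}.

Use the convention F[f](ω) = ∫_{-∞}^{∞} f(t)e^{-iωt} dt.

F(ω) = \frac{64 \pi e^{- \frac{7 \sqrt{2} \left|{\omega}\right|}{8}} \sin{\left(\frac{7 \sqrt{2} \left|{\omega}\right|}{8} + \frac{\pi}{4} \right)}}{343}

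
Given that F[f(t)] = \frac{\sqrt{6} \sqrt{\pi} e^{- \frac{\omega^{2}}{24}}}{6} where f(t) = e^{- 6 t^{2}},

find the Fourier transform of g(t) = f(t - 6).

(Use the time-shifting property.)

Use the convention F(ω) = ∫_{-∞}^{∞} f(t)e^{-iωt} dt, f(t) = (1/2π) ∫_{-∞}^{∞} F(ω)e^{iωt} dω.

F[g](ω) = \frac{\sqrt{6} \sqrt{\pi} e^{- \frac{\omega \left(\omega + 144 i\right)}{24}}}{6}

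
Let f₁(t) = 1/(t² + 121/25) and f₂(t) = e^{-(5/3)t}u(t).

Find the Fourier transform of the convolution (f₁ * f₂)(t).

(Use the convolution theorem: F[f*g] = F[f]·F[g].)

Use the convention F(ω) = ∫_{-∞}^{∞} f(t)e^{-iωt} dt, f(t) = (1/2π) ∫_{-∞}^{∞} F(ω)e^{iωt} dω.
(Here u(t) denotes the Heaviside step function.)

F[f₁*f₂](ω) = \frac{15 \pi e^{- \frac{11 \left|{\omega}\right|}{5}}}{11 \left(3 i \omega + 5\right)}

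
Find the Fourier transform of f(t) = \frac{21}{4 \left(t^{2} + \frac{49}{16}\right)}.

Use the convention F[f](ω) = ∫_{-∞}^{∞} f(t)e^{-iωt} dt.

F(ω) = 3 \pi e^{- \frac{7 \left|{\omega}\right|}{4}}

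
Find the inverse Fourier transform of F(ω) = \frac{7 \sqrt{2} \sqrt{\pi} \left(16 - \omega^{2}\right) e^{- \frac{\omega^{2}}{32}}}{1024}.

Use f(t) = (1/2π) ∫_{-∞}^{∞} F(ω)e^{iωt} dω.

f(t) = 7 t^{2} e^{- 8 t^{2}}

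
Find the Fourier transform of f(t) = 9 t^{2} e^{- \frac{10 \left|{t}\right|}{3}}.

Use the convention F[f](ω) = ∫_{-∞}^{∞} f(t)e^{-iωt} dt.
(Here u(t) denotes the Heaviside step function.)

F(ω) = \frac{9720 \left(100 - 27 \omega^{2}\right)}{\left(9 \omega^{2} + 100\right)^{3}}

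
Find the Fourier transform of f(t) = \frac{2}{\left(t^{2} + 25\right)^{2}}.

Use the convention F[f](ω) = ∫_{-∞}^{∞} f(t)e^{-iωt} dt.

F(ω) = \frac{\pi \left(5 \left|{\omega}\right| + 1\right) e^{- 5 \left|{\omega}\right|}}{125}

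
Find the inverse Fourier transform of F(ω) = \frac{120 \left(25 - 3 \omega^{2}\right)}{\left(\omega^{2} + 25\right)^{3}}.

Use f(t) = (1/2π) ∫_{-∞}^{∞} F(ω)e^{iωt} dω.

f(t) = 6 t^{2} e^{- 5 \left|{t}\right|}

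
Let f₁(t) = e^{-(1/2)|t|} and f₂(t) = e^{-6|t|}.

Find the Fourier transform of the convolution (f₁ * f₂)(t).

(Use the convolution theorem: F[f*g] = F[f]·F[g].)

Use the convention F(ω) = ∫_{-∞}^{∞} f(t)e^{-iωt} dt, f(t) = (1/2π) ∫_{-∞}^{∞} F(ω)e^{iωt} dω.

F[f₁*f₂](ω) = \frac{48}{\left(\omega^{2} + 36\right) \left(4 \omega^{2} + 1\right)}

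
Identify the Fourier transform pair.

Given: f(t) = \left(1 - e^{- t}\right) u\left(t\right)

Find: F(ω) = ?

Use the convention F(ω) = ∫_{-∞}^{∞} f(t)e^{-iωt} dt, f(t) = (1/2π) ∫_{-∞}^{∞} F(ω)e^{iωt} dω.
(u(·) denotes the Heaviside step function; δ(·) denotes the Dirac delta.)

F(ω) = \pi \delta\left(\omega\right) - \frac{i}{\omega \left(i \omega + 1\right)}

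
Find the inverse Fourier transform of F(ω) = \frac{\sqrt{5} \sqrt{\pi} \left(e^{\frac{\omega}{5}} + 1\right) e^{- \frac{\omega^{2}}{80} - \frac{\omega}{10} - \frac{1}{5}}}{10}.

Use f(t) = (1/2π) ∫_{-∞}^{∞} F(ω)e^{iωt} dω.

f(t) = 2 e^{- 20 t^{2}} \cos{\left(4 t \right)}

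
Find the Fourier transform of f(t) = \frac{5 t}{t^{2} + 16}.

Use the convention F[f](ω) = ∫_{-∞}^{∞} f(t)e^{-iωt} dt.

F(ω) = - 5 i \pi e^{- 4 \left|{\omega}\right|} \operatorname{sign}{\left(\omega \right)}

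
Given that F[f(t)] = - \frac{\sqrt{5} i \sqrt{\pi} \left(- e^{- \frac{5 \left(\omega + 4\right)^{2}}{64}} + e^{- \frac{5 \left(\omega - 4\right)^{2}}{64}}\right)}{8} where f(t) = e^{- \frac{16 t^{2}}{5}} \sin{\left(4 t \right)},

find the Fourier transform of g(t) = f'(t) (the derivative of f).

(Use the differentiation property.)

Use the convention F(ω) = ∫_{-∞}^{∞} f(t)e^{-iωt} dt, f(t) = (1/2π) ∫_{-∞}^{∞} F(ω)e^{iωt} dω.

F[g](ω) = \frac{\sqrt{5} \sqrt{\pi} \omega \left(e^{\frac{5 \omega}{4}} - 1\right) e^{- \frac{5 \omega^{2}}{64} - \frac{5 \omega}{8} - \frac{5}{4}}}{8}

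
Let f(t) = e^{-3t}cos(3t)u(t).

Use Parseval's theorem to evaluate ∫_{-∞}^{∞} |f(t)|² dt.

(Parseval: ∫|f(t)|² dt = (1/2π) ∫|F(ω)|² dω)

∫|f(t)|² dt = \frac{1}{8}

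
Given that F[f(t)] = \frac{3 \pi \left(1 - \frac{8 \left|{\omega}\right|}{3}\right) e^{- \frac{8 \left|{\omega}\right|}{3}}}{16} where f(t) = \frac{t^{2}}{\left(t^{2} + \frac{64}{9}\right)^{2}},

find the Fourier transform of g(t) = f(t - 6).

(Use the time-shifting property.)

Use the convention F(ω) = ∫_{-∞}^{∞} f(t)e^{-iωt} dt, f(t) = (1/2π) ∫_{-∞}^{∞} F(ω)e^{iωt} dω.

F[g](ω) = \frac{\pi \left(3 - 8 \left|{\omega}\right|\right) e^{- 6 i \omega - \frac{8 \left|{\omega}\right|}{3}}}{16}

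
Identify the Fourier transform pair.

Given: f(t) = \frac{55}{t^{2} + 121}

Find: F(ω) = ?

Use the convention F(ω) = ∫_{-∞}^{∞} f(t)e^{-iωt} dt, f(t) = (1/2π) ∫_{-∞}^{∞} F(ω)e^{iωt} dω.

F(ω) = 5 \pi e^{- 11 \left|{\omega}\right|}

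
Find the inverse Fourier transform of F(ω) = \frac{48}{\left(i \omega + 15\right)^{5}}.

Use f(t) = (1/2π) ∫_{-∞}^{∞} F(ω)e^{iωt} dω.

f(t) = 2 t^{4} e^{- 15 t} u\left(t\right)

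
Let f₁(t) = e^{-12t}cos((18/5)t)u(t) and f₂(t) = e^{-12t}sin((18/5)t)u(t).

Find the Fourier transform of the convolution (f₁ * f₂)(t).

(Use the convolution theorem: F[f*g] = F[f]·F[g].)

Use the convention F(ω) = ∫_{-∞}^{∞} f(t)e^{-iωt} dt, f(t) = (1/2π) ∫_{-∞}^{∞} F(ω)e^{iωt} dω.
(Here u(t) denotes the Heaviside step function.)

F[f₁*f₂](ω) = \frac{2250 \left(i \omega + 12\right)}{\left(25 \left(i \omega + 12\right)^{2} + 324\right)^{2}}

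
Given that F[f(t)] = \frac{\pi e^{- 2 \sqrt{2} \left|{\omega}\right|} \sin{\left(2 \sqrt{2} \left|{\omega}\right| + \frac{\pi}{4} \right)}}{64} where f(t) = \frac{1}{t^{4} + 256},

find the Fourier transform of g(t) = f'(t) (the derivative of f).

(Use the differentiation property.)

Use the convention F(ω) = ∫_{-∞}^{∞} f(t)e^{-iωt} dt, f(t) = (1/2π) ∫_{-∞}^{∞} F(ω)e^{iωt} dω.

F[g](ω) = \frac{i \pi \omega e^{- 2 \sqrt{2} \left|{\omega}\right|} \sin{\left(2 \sqrt{2} \left|{\omega}\right| + \frac{\pi}{4} \right)}}{64}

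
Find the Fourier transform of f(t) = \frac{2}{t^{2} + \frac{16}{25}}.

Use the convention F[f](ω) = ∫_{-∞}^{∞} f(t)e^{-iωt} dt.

F(ω) = \frac{5 \pi e^{- \frac{4 \left|{\omega}\right|}{5}}}{2}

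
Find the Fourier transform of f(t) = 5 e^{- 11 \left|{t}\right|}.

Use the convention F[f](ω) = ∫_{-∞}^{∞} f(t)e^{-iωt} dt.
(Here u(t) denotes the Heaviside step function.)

F(ω) = \frac{110}{\omega^{2} + 121}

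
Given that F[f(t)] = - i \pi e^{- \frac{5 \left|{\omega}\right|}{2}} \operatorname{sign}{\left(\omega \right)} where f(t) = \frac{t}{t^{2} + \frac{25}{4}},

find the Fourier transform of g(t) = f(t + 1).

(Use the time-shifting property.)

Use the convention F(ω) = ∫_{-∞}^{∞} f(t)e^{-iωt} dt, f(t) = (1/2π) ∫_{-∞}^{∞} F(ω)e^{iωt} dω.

F[g](ω) = - i \pi e^{i \omega} e^{- \frac{5 \left|{\omega}\right|}{2}} \operatorname{sign}{\left(\omega \right)}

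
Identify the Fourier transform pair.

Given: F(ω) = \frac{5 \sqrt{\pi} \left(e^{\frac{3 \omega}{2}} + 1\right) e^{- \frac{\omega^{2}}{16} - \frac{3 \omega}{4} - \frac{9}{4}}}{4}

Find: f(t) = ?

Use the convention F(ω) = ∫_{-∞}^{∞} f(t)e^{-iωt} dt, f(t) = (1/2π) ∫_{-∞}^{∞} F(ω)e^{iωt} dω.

f(t) = 5 e^{- 4 t^{2}} \cos{\left(6 t \right)}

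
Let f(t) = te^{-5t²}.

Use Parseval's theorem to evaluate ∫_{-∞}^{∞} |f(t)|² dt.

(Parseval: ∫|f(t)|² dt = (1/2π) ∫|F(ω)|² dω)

∫|f(t)|² dt = \frac{\sqrt{10} \sqrt{\pi}}{200}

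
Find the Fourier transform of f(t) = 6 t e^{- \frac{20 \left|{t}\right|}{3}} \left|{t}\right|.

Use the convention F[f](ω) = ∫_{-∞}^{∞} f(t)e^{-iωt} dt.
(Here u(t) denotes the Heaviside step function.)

F(ω) = \frac{5832 i \omega \left(3 \omega^{2} - 400\right)}{\left(9 \omega^{2} + 400\right)^{3}}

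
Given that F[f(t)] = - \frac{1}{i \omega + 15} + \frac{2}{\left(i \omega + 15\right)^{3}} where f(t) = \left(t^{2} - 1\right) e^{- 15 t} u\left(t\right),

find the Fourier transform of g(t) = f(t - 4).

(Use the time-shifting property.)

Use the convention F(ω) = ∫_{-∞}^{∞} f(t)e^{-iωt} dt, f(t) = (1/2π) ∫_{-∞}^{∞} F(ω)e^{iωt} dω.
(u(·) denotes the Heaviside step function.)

F[g](ω) = \frac{\left(2 i \omega - \left(i \omega + 15\right)^{3} + 30\right) e^{- 4 i \omega}}{\left(i \omega + 15\right)^{4}}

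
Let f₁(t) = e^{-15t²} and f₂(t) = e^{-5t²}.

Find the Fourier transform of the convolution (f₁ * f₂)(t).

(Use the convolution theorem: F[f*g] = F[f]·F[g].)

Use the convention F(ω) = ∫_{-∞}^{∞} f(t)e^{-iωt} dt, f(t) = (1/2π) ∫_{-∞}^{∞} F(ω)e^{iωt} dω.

F[f₁*f₂](ω) = \frac{\sqrt{3} \pi e^{- \frac{\omega^{2}}{15}}}{15}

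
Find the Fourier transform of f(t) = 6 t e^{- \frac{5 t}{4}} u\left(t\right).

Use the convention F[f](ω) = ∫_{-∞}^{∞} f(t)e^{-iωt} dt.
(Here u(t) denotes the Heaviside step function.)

F(ω) = \frac{96}{\left(4 i \omega + 5\right)^{2}}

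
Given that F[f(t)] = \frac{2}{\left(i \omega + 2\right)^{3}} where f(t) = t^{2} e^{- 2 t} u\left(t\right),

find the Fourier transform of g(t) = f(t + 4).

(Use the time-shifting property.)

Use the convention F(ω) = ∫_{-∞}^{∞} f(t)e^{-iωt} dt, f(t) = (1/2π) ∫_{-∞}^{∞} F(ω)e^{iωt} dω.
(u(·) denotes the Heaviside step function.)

F[g](ω) = \frac{2 e^{4 i \omega}}{\left(i \omega + 2\right)^{3}}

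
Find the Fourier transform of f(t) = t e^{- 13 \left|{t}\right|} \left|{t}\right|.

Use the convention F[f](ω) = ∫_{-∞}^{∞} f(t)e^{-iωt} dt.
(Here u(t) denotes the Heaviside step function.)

F(ω) = \frac{4 i \omega \left(\omega^{2} - 507\right)}{\left(\omega^{2} + 169\right)^{3}}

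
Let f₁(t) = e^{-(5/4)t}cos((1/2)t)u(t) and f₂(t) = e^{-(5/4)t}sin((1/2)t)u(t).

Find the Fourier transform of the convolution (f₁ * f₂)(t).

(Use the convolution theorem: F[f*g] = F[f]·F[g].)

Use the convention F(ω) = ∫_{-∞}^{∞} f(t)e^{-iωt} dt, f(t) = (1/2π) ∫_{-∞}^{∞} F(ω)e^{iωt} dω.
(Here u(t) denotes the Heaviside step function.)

F[f₁*f₂](ω) = \frac{32 \left(4 i \omega + 5\right)}{\left(\left(4 i \omega + 5\right)^{2} + 4\right)^{2}}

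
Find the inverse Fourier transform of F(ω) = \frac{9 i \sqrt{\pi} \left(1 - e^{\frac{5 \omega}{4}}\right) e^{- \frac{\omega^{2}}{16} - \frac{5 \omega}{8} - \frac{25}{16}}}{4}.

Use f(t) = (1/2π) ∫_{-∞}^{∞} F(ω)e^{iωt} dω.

f(t) = 9 e^{- 4 t^{2}} \sin{\left(5 t \right)}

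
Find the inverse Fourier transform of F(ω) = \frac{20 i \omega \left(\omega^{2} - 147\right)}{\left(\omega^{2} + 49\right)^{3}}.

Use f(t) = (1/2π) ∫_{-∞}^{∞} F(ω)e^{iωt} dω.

f(t) = 5 t e^{- 7 \left|{t}\right|} \left|{t}\right|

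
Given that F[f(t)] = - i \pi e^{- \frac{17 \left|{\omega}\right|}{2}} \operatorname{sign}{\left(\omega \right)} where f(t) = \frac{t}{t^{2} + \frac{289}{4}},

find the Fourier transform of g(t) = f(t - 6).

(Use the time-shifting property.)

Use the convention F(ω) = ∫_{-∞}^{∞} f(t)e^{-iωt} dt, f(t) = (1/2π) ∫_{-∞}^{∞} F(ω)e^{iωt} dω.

F[g](ω) = - i \pi e^{- 6 i \omega} e^{- \frac{17 \left|{\omega}\right|}{2}} \operatorname{sign}{\left(\omega \right)}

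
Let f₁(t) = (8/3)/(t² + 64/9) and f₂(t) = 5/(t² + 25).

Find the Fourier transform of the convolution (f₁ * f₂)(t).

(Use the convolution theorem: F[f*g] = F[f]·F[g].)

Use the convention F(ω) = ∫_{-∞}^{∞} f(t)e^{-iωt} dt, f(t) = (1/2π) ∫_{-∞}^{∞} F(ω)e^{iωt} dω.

F[f₁*f₂](ω) = \pi^{2} e^{- \frac{23 \left|{\omega}\right|}{3}}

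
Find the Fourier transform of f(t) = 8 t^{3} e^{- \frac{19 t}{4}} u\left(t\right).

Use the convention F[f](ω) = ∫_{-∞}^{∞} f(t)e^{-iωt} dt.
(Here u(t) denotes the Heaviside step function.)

F(ω) = \frac{12288}{\left(4 i \omega + 19\right)^{4}}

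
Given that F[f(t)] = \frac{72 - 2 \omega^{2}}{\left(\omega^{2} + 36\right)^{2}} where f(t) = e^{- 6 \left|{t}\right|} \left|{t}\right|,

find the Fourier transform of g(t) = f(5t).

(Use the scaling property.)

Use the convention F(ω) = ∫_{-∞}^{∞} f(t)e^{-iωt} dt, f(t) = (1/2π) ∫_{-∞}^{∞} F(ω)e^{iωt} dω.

F[g](ω) = \frac{10 \left(900 - \omega^{2}\right)}{\left(\omega^{2} + 900\right)^{2}}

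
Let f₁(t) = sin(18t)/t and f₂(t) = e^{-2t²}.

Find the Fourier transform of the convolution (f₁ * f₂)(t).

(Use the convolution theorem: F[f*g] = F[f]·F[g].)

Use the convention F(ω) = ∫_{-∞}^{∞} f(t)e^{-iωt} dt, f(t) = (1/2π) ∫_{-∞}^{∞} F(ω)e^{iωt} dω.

F[f₁*f₂](ω) = \begin{cases} \frac{\sqrt{2} \pi^{\frac{3}{2}} e^{- \frac{\omega^{2}}{8}}}{2} & \text{for}\: \omega > -18 \wedge \omega < 18 \\0 & \text{otherwise} \end{cases}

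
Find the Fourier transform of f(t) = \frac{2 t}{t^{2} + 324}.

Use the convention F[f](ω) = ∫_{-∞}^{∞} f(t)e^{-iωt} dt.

F(ω) = - 2 i \pi e^{- 18 \left|{\omega}\right|} \operatorname{sign}{\left(\omega \right)}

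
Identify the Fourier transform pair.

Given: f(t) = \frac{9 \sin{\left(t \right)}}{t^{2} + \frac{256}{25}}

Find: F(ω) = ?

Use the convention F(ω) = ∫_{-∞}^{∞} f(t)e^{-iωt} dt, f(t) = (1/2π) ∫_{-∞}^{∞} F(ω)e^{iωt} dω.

F(ω) = \frac{45 i \pi e^{- \frac{16 \left|{\omega + 1}\right|}{5}}}{32} - \frac{45 i \pi e^{- \frac{16 \left|{\omega - 1}\right|}{5}}}{32}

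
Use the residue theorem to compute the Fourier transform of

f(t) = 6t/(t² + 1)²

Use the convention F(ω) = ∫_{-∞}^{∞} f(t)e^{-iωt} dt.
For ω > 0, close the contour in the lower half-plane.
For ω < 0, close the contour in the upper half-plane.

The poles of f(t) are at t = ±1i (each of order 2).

Let g(z) = f(z)e^{-iωz}; for large |z| the factor e^{-iωz} decays in the lower half-plane when ω > 0 and in the upper half-plane when ω < 0.

Case ω > 0 (lower half-plane, clockwise contour ⇒ F(ω) = -2πi·ΣRes):
  Res_{z = - i} g(z) = \frac{3 \omega e^{- \omega}}{2} (pole of order 2)
  F(ω) = -2πi·ΣRes = - 3 i \pi \omega e^{- \omega}

Case ω < 0 (upper half-plane, counterclockwise contour ⇒ F(ω) = +2πi·ΣRes):
  Res_{z = i} g(z) = - \frac{3 \omega e^{\omega}}{2} (pole of order 2)
  F(ω) = 2πi·ΣRes = - 3 i \pi \omega e^{\omega}

Both cases combine into a single formula in |ω|:

F(ω) = - 3 i \pi \omega e^{- \left|{\omega}\right|}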